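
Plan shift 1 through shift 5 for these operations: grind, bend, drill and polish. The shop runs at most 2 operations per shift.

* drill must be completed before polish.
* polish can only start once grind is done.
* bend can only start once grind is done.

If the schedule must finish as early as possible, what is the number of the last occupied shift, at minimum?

2

The precedence chain requires at least 2 distinct shifts.
With at most 2 per shift and 4 operations, at least 2 shifts are needed.
2 works (last occupied shift: shift 2): for example drill in shift 1, polish in shift 2, bend in shift 2, grind in shift 1.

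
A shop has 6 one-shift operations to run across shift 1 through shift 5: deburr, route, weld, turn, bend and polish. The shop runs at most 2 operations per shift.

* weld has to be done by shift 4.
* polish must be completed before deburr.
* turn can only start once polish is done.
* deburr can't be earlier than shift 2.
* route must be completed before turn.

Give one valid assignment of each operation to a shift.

weld -> shift 1, bend -> shift 3, deburr -> shift 2, turn -> shift 3, route -> shift 2, polish -> shift 1

Checking: polish(shift 1) before deburr(shift 2); route(shift 2) before turn(shift 3); polish(shift 1) before turn(shift 3); deburr=shift 2 in [shift 2,shift 5]; weld=shift 1 in [shift 1,shift 4]; max 2 per shift (cap 2).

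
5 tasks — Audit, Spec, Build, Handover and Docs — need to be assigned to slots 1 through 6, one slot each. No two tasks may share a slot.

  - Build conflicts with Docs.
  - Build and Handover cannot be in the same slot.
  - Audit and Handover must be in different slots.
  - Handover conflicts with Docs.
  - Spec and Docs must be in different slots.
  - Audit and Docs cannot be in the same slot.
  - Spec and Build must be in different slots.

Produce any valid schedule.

Docs=5, Build=3, Handover=4, Audit=1, Spec=2

Checking: Audit(1) != Handover(4); Audit(1) != Docs(5); Build(3) != Docs(5); Handover(4) != Docs(5); Spec(2) != Docs(5); Build(3) != Handover(4); Spec(2) != Build(3); max 1 per slot (cap 1).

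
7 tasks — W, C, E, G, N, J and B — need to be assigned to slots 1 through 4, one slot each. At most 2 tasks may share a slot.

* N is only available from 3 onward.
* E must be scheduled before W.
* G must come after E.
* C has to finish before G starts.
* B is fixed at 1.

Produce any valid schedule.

E -> 1; B -> 1; G -> 3; N -> 3; J -> 4; C -> 2; W -> 2

Checking: C(2) before G(3); E(1) before G(3); E(1) before W(2); B=1 in [1,1]; N=3 in [3,4]; max 2 per slot (cap 2).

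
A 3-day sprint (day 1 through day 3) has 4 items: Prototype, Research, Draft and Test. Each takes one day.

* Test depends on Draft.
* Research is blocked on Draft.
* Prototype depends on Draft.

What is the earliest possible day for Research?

Precedence pushes Research to at least day 2.
Research at day 2 is achievable: Prototype -> day 2, Research -> day 2, Test -> day 2, Draft -> day 1.

day 2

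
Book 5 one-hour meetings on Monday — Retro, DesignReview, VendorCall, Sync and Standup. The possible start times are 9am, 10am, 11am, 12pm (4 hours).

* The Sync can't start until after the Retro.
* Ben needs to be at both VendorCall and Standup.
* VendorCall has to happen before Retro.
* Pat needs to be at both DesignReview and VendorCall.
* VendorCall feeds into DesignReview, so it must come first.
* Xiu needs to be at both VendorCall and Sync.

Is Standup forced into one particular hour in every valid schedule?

Standup can be 9am (e.g. Sync in 12pm; DesignReview in 11am; Retro in 11am; VendorCall in 10am; Standup in 9am) or 10am (e.g. VendorCall in 9am, Sync in 11am, Standup in 10am, DesignReview in 10am, Retro in 10am).

No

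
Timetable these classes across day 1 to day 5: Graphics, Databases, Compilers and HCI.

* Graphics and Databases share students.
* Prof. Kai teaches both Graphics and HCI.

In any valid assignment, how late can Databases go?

Databases at day 5 is achievable: HCI=day 2; Databases=day 5; Graphics=day 1; Compilers=day 1.

day 5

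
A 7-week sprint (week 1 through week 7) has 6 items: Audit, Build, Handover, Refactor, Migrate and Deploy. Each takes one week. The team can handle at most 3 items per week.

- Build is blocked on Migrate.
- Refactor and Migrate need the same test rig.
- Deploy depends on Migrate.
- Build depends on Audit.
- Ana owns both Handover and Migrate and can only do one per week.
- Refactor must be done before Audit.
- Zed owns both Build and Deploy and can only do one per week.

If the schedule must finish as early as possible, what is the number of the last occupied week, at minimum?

4

The precedence chain requires at least 3 distinct weeks.
With at most 3 per week and 6 work items, at least 2 weeks are needed.
Could 3 weeks be enough, i.e. nothing placed later than week 3? No: Build must come after Migrate (at week 1 or later) → {week 2, week 3}; Migrate must come before Build (at week 3 or earlier) → {week 1, week 2}; Deploy must come after Migrate (at week 1 or later) → {week 2, week 3}; Audit must come before Build (at week 3 or earlier) → {week 1, week 2}; Audit must come after Refactor (at week 1 or later) → {week 2}; Refactor must come before Audit (at week 2 or earlier) → {week 1}; Migrate can't share with Refactor (week 1) → {week 2}; Build must come after Migrate (at week 2 or later) → {week 3}; Deploy must come after Migrate (at week 2 or later) → {week 3}; Deploy can't share with Build (week 3) → nothing is left.
So 3 weeks is not enough.
4 works (last occupied week: week 4): for example Handover -> week 1, Build -> week 3, Refactor -> week 1, Audit -> week 2, Deploy -> week 4, Migrate -> week 2.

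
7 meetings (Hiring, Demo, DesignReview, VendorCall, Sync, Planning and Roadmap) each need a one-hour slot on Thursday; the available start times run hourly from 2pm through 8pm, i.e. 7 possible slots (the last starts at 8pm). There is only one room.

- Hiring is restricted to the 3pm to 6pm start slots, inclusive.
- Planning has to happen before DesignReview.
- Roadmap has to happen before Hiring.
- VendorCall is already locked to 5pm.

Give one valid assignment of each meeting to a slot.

Sync=8pm; Hiring=3pm; Roadmap=2pm; VendorCall=5pm; Demo=7pm; DesignReview=6pm; Planning=4pm

Checking: Roadmap(2pm) before Hiring(3pm); Planning(4pm) before DesignReview(6pm); Hiring=3pm in [3pm,6pm]; VendorCall=5pm in [5pm,5pm]; max 1 per slot (cap 1).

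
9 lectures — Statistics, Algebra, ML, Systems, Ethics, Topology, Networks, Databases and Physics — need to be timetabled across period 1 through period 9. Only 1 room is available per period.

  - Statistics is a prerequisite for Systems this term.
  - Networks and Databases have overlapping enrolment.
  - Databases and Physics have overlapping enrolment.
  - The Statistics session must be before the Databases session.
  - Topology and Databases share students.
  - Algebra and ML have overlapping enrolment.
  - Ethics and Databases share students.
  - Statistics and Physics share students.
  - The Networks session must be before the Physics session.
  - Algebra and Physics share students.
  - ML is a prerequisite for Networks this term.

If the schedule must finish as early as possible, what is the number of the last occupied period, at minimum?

The precedence chain requires at least 3 distinct periods.
With at most 1 per period and 9 lectures, at least 9 periods are needed.
9 works (last occupied period: period 9): for example Statistics=period 1; Physics=period 6; Topology=period 9; Networks=period 3; Databases=period 5; Ethics=period 8; Algebra=period 7; ML=period 2; Systems=period 4.

9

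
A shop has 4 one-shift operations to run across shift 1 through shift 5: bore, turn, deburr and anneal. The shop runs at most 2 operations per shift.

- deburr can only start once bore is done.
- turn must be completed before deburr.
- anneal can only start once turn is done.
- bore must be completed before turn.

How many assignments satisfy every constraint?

20

Splitting on bore: it can be shift 1 (14), shift 2 (5), shift 3 (1). Listing each branch's schedules as (turn, deburr, anneal) by shift number:
bore=shift 1: (2,3,3) (2,3,4) (2,3,5) (2,4,3) (2,4,4) (2,4,5) (2,5,3) (2,5,4) (2,5,5) (3,4,4) (3,4,5) (3,5,4) (3,5,5) (4,5,5) — 14.
bore=shift 2: (3,4,4) (3,4,5) (3,5,4) (3,5,5) (4,5,5) — 5.
bore=shift 3: (4,5,5) — 1.
Summing: 14 + 5 + 1 = 20.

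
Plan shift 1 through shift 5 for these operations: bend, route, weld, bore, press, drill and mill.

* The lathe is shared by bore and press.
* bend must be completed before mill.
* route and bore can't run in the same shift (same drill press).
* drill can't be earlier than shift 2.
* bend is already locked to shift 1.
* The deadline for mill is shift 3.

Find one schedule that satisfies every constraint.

bend in shift 1; route in shift 1; press in shift 1; bore in shift 2; mill in shift 2; drill in shift 2; weld in shift 1

Checking: bend(shift 1) before mill(shift 2); route(shift 1) != bore(shift 2); bore(shift 2) != press(shift 1); bend=shift 1 in [shift 1,shift 1]; drill=shift 2 in [shift 2,shift 5]; mill=shift 2 in [shift 1,shift 3].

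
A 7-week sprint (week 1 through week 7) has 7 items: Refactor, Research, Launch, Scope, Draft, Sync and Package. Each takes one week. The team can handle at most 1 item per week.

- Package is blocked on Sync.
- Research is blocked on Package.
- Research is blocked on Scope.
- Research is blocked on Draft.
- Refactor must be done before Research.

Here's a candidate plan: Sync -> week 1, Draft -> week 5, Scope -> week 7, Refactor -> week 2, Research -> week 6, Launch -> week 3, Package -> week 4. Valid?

Refactor must be done before Research — holds.
The team can handle at most 1 item per week — holds.
Package is blocked on Sync — holds.
Research is blocked on Scope — violated.
Research is blocked on Package — holds.
Research is blocked on Draft — holds.

No — it violates: Research is blocked on Scope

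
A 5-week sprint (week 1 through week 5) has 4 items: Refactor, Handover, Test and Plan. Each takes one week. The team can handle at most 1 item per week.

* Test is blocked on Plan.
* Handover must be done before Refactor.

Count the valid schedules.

30

Splitting on Refactor: it can be week 2 (3), week 3 (6), week 4 (9), week 5 (12). Listing each branch's schedules as (Handover, Test, Plan) by week number:
Refactor=week 2: (1,4,3) (1,5,3) (1,5,4) — 3.
Refactor=week 3: (1,4,2) (1,5,2) (1,5,4) (2,4,1) (2,5,1) (2,5,4) — 6.
Refactor=week 4: (1,3,2) (1,5,2) (1,5,3) (2,3,1) (2,5,1) (2,5,3) (3,2,1) (3,5,1) (3,5,2) — 9.
Refactor=week 5: (1,3,2) (1,4,2) (1,4,3) (2,3,1) (2,4,1) (2,4,3) (3,2,1) (3,4,1) (3,4,2) (4,2,1) (4,3,1) (4,3,2) — 12.
Summing: 3 + 6 + 9 + 12 = 30.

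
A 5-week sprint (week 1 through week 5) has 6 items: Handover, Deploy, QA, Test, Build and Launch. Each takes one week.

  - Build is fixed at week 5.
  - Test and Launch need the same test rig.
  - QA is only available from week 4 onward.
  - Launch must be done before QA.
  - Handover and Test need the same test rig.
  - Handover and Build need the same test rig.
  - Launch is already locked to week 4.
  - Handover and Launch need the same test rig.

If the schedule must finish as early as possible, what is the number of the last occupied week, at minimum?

The precedence chain requires at least 2 distinct weeks.
Build can't be placed before week 5, so the schedule must run through at least week 5.
5 works (last occupied week: week 5): for example QA=week 5, Handover=week 1, Build=week 5, Test=week 2, Deploy=week 1, Launch=week 4.

week 5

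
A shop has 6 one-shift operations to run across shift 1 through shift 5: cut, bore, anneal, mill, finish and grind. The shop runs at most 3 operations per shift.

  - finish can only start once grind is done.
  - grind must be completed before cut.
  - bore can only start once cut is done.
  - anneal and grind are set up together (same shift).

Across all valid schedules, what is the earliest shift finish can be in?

Precedence pushes finish to at least shift 2.
finish at shift 2 is achievable: cut=shift 2; mill=shift 1; bore=shift 3; anneal=shift 1; grind=shift 1; finish=shift 2.

shift 2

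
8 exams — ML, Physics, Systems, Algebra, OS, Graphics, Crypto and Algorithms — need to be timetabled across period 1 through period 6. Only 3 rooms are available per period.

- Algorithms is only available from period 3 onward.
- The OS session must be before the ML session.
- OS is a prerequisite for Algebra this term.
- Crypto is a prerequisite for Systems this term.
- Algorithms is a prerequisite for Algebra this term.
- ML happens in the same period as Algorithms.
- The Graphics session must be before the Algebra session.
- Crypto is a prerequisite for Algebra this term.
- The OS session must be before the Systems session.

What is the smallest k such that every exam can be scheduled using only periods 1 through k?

4

The precedence chain requires at least 3 distinct periods.
With at most 3 per period and 8 exams, at least 3 periods are needed.
Propagating the time windows through the other constraints, Algebra can't land before period 4, so the schedule must run through at least period 4.
4 works (last occupied period: period 4): for example Algebra in period 4; Physics in period 2; OS in period 1; Systems in period 2; Graphics in period 1; Algorithms in period 3; ML in period 3; Crypto in period 1.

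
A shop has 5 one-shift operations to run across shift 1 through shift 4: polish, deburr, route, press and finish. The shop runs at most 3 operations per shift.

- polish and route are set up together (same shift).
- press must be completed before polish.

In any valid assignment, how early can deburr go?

shift 1

deburr at shift 1 is achievable: deburr -> shift 1; route -> shift 2; press -> shift 1; polish -> shift 2; finish -> shift 1.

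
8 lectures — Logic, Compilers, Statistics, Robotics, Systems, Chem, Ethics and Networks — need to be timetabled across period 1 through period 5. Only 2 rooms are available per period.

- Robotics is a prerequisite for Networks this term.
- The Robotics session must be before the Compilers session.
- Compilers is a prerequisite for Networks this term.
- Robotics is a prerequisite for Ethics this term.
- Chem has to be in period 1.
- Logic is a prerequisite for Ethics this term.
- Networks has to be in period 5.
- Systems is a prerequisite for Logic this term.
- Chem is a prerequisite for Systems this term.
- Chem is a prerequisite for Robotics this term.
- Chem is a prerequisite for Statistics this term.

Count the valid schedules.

21

Splitting on Logic: it can be period 3 (11), period 4 (10). Listing each branch's schedules as (Compilers, Statistics, Robotics, Systems, Chem, Ethics, Networks) by period number:
Logic=period 3: (3,4,2,2,1,4,5) (3,4,2,2,1,5,5) (3,5,2,2,1,4,5) (4,2,3,2,1,4,5) (4,2,3,2,1,5,5) (4,3,2,2,1,4,5) (4,3,2,2,1,5,5) (4,4,2,2,1,5,5) (4,4,3,2,1,5,5) (4,5,2,2,1,4,5) (4,5,3,2,1,4,5) — 11.
Logic=period 4: (3,2,2,3,1,5,5) (3,3,2,2,1,5,5) (3,4,2,2,1,5,5) (3,4,2,3,1,5,5) (4,2,2,3,1,5,5) (4,2,3,2,1,5,5) (4,2,3,3,1,5,5) (4,3,2,2,1,5,5) (4,3,2,3,1,5,5) (4,3,3,2,1,5,5) — 10.
Summing: 11 + 10 = 21.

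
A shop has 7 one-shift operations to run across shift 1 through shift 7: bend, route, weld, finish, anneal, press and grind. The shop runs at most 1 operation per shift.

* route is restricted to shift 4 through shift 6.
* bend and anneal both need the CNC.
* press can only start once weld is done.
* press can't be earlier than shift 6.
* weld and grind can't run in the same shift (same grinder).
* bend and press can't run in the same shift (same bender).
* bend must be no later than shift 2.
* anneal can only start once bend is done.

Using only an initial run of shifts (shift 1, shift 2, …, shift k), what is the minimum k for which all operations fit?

The precedence chain requires at least 2 distinct shifts.
With at most 1 per shift and 7 operations, at least 7 shifts are needed.
press can't be placed before shift 6, so the schedule must run through at least shift 6.
7 works (last occupied shift: shift 7): for example weld=shift 2; finish=shift 5; anneal=shift 3; bend=shift 1; grind=shift 7; press=shift 6; route=shift 4.

7 shifts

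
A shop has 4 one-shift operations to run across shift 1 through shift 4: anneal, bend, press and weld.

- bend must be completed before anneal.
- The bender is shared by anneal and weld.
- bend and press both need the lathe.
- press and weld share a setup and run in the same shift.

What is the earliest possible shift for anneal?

shift 2

Precedence pushes anneal to at least shift 2.
anneal at shift 2 is achievable: anneal=shift 2; press=shift 3; bend=shift 1; weld=shift 3.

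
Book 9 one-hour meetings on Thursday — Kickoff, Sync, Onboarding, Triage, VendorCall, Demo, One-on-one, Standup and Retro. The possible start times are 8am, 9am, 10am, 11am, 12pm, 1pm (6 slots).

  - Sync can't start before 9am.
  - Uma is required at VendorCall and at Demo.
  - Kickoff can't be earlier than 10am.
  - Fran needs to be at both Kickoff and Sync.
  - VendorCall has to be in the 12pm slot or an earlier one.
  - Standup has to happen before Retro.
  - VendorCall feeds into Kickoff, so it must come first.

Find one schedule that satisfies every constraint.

VendorCall -> 8am, Onboarding -> 8am, Demo -> 9am, One-on-one -> 8am, Triage -> 8am, Retro -> 9am, Standup -> 8am, Kickoff -> 10am, Sync -> 9am

Checking: Standup(8am) before Retro(9am); VendorCall(8am) before Kickoff(10am); Kickoff(10am) != Sync(9am); VendorCall(8am) != Demo(9am); Kickoff=10am in [10am,1pm]; Sync=9am in [9am,1pm]; VendorCall=8am in [8am,12pm].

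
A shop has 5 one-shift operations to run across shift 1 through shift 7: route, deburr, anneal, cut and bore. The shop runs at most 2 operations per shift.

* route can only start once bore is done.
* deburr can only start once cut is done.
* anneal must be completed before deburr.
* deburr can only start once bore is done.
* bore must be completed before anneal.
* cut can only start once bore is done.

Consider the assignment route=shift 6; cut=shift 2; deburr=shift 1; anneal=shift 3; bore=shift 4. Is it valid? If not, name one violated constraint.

No — it violates: deburr can only start once bore is done

The shop runs at most 2 operations per shift — holds.
cut can only start once bore is done — violated.
deburr can only start once bore is done — violated.
route can only start once bore is done — holds.
deburr can only start once cut is done — violated.
anneal must be completed before deburr — violated.
bore must be completed before anneal — violated.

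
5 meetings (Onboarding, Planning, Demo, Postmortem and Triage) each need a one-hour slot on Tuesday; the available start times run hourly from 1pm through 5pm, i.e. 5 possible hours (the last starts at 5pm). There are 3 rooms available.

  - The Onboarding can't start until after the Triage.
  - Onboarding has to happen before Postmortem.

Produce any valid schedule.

Demo -> 1pm, Planning -> 1pm, Triage -> 1pm, Onboarding -> 2pm, Postmortem -> 3pm

Checking: Onboarding(2pm) before Postmortem(3pm); Triage(1pm) before Onboarding(2pm); max 3 per hour (cap 3).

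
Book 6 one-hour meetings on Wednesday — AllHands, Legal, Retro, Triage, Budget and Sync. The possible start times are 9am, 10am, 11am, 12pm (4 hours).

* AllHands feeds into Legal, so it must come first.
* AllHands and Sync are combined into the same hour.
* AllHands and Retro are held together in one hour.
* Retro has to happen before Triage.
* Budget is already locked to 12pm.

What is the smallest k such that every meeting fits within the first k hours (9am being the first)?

The precedence chain requires at least 2 distinct hours.
Budget can't be placed before 12pm — that is hour 4 counting from 9am — so the schedule must run through at least 4 hours.
4 works (last occupied hour: 12pm): for example Triage in 10am, Sync in 9am, AllHands in 9am, Legal in 10am, Retro in 9am, Budget in 12pm.

4 hours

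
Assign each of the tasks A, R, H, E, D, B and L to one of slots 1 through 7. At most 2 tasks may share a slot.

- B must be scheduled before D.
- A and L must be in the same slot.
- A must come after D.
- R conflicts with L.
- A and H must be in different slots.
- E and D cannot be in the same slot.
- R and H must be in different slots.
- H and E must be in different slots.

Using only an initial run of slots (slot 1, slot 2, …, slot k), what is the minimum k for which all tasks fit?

The precedence chain requires at least 3 distinct slots.
With at most 2 per slot and 7 tasks, at least 4 slots are needed.
4 works (last occupied slot: 4): for example H -> 2, E -> 4, R -> 1, D -> 2, B -> 1, A -> 3, L -> 3.

4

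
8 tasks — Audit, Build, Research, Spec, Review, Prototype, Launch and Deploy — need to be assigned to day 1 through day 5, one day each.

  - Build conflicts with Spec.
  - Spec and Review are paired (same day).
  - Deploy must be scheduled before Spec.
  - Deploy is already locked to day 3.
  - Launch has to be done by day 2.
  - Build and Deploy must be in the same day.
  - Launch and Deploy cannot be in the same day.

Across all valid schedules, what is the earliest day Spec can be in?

day 4

Precedence pushes Spec to at least day 4.
Spec at day 4 is achievable: Deploy -> day 3; Research -> day 1; Prototype -> day 1; Spec -> day 4; Launch -> day 1; Build -> day 3; Review -> day 4; Audit -> day 1.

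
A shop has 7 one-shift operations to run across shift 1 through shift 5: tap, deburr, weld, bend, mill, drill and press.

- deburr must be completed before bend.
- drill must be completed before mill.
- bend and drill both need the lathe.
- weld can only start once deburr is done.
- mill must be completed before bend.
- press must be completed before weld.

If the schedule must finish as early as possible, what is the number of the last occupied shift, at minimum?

The precedence chain requires at least 3 distinct shifts.
3 works (last occupied shift: shift 3): for example weld in shift 2; tap in shift 1; drill in shift 1; deburr in shift 1; bend in shift 3; press in shift 1; mill in shift 2.

3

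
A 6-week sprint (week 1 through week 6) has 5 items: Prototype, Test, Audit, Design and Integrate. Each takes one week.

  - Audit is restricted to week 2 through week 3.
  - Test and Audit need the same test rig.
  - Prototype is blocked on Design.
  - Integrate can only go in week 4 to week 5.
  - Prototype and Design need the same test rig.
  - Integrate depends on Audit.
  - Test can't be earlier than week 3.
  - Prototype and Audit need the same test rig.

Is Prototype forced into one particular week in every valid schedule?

Prototype can be week 2 (e.g. Design in week 1, Integrate in week 4, Test in week 4, Prototype in week 2, Audit in week 3) or week 3 (e.g. Test -> week 3, Integrate -> week 4, Design -> week 1, Audit -> week 2, Prototype -> week 3).

No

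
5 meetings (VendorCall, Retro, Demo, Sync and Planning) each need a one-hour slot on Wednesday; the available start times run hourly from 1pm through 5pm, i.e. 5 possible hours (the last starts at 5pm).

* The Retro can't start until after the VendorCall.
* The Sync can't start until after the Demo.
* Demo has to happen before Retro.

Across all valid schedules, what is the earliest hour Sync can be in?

Precedence pushes Sync to at least 2pm.
Sync at 2pm is achievable: Sync in 2pm, VendorCall in 1pm, Demo in 1pm, Retro in 2pm, Planning in 1pm.

2pm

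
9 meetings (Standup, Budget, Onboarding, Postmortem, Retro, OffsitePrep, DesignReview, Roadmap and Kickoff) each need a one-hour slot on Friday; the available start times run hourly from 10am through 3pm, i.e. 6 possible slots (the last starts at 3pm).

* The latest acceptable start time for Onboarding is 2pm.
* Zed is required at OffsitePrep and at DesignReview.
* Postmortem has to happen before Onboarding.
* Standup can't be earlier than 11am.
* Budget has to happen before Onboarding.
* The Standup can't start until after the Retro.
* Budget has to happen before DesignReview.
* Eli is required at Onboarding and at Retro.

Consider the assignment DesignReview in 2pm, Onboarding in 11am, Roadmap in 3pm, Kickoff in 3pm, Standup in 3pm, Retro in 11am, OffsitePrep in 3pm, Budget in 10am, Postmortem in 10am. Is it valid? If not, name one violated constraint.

The Standup can't start until after the Retro — holds.
The latest acceptable start time for Onboarding is 2pm — holds.
Budget has to happen before Onboarding — holds.
Zed is required at OffsitePrep and at DesignReview — holds.
Postmortem has to happen before Onboarding — holds.
Budget has to happen before DesignReview — holds.
Eli is required at Onboarding and at Retro — violated.
Standup can't be earlier than 11am — holds.

Invalid. Eli is required at Onboarding and at Retro.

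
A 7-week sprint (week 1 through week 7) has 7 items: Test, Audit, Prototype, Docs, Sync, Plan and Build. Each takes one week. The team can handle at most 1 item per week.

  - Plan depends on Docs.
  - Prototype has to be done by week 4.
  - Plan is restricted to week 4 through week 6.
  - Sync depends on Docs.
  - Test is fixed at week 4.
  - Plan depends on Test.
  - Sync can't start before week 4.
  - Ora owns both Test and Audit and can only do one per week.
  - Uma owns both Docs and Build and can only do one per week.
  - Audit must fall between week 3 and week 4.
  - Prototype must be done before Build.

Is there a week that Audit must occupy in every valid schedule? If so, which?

week 3

Audit's window is week 3–week 4.
Test is fixed at week 4, and Audit can't share a week with Test.
So Audit must be week 3.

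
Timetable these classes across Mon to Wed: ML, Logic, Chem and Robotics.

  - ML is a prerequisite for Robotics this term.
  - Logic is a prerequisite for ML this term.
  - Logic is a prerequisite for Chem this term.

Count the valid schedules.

Enumerating: Chem -> Tue; Robotics -> Wed; Logic -> Mon; ML -> Tue | Chem -> Wed; Logic -> Mon; ML -> Tue; Robotics -> Wed.

2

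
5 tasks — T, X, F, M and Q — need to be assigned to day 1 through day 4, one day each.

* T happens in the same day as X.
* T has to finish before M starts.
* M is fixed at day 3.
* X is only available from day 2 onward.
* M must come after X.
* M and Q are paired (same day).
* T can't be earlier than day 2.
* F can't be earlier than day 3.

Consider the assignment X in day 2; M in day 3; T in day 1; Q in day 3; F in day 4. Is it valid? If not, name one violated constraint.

F can't be earlier than day 3 — holds.
T happens in the same day as X — violated.
M must come after X — holds.
T can't be earlier than day 2 — violated.
M is fixed at day 3 — holds.
X is only available from day 2 onward — holds.
T has to finish before M starts — holds.
M and Q are paired (same day) — holds.

Invalid. T can't be earlier than day 2.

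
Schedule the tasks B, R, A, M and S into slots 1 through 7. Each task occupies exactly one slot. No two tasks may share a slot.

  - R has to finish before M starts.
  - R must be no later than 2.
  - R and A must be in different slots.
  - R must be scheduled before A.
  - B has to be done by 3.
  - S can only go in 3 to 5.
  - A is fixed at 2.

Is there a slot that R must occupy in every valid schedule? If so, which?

1

R's window is 1–2.
A is fixed at 2, and R can't share a slot with A.
So R must be 1.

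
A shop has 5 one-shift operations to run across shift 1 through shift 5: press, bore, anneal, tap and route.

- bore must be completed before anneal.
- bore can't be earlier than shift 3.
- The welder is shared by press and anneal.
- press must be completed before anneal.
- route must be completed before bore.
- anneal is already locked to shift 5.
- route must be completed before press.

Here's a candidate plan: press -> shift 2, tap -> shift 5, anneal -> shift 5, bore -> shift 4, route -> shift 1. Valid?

press must be completed before anneal — holds.
bore must be completed before anneal — holds.
anneal is already locked to shift 5 — holds.
route must be completed before press — holds.
route must be completed before bore — holds.
The welder is shared by press and anneal — holds.
bore can't be earlier than shift 3 — holds.

Yes, all constraints hold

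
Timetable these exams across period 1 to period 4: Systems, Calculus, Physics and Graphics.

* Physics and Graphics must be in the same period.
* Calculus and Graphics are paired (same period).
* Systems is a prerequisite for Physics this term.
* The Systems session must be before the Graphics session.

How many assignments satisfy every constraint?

6

Splitting on Systems: it can be period 1 (3), period 2 (2), period 3 (1). Listing each branch's schedules as (Calculus, Physics, Graphics) by period number:
Systems=period 1: (2,2,2) (3,3,3) (4,4,4) — 3.
Systems=period 2: (3,3,3) (4,4,4) — 2.
Systems=period 3: (4,4,4) — 1.
Summing: 3 + 2 + 1 = 6.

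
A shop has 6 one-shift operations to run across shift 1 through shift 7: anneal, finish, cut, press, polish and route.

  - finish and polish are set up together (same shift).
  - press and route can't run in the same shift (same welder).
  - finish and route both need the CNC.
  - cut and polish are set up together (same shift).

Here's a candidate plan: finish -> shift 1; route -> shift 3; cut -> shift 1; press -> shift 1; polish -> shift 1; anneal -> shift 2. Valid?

finish and route both need the CNC — holds.
finish and polish are set up together (same shift) — holds.
cut and polish are set up together (same shift) — holds.
press and route can't run in the same shift (same welder) — holds.

Valid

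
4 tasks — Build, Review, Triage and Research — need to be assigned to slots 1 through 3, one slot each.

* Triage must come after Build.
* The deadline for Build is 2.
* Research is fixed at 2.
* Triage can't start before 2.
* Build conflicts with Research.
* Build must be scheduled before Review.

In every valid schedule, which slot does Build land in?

Build's window is 1–2.
Research is fixed at 2, and Build can't share a slot with Research.
So Build must be 1.

1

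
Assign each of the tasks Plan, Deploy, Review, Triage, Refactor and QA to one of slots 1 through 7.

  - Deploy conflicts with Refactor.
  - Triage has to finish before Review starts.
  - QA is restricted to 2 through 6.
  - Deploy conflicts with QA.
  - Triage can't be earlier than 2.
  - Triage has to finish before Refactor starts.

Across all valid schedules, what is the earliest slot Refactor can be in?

Precedence pushes Refactor to at least 3.
Refactor at 3 is achievable: Review=3, Plan=1, Deploy=1, Refactor=3, Triage=2, QA=2.

3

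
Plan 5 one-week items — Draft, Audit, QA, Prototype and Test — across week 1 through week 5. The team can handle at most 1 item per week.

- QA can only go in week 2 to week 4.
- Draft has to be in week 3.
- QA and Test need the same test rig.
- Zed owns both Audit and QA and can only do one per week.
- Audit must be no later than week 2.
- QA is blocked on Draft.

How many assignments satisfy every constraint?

Enumerating: QA -> week 4, Audit -> week 1, Test -> week 5, Draft -> week 3, Prototype -> week 2 | Prototype=week 5; Draft=week 3; Audit=week 1; QA=week 4; Test=week 2 | Test=week 5, Prototype=week 1, Audit=week 2, QA=week 4, Draft=week 3 | Prototype in week 5, Audit in week 2, Test in week 1, QA in week 4, Draft in week 3.

4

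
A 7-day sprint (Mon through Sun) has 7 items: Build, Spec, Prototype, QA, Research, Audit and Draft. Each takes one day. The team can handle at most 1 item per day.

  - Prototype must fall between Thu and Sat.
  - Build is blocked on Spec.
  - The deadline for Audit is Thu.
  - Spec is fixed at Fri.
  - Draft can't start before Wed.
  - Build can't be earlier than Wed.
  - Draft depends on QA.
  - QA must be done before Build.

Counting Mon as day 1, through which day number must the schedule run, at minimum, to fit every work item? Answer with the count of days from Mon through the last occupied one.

7

The precedence chain requires at least 2 distinct days.
With at most 1 per day and 7 work items, at least 7 days are needed.
Propagating the time windows through the other constraints, Build can't land before Sat — that is day 6 counting from Mon — so the schedule must run through at least 6 days.
7 works (last occupied day: Sun): for example QA=Tue, Research=Sun, Build=Sat, Prototype=Thu, Spec=Fri, Audit=Mon, Draft=Wed.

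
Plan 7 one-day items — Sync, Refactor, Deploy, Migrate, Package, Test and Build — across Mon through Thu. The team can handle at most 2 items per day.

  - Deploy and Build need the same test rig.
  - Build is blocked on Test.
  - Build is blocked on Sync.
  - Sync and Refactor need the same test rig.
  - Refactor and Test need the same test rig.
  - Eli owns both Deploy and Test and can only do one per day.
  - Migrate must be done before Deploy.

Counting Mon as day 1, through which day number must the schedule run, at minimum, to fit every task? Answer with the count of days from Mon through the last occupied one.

The precedence chain requires at least 2 distinct days.
With at most 2 per day and 7 tasks, at least 4 days are needed.
4 works (last occupied day: Thu): for example Build -> Tue; Deploy -> Wed; Package -> Thu; Test -> Mon; Migrate -> Tue; Sync -> Mon; Refactor -> Wed.

4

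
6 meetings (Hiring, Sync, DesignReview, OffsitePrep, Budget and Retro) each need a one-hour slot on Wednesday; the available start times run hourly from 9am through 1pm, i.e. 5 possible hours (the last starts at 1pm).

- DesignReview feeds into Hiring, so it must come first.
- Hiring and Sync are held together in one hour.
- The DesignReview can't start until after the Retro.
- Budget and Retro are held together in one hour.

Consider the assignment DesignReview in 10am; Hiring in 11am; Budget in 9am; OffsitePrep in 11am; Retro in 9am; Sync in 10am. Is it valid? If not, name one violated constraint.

DesignReview feeds into Hiring, so it must come first — holds.
The DesignReview can't start until after the Retro — holds.
Budget and Retro are held together in one hour — holds.
Hiring and Sync are held together in one hour — violated.

No. Hiring and Sync are held together in one hour is not satisfied.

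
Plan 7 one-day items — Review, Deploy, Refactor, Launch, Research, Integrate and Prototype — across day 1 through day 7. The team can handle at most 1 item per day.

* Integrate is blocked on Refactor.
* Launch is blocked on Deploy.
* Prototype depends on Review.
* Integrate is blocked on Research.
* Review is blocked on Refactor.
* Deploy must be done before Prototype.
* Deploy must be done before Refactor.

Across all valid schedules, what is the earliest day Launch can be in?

day 2

Precedence pushes Launch to at least day 2.
Launch at day 2 is achievable: Refactor in day 3; Integrate in day 6; Launch in day 2; Review in day 4; Research in day 5; Deploy in day 1; Prototype in day 7.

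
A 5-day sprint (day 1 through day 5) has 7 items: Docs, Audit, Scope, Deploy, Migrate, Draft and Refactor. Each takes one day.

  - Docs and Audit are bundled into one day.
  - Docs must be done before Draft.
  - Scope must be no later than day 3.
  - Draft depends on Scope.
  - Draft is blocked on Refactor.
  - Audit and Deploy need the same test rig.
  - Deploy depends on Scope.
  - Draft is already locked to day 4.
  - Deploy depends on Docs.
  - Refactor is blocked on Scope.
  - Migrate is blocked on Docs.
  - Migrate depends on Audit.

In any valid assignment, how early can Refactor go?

day 2

Precedence pushes Refactor to at least day 2; downstream work caps Refactor at day 3.
Refactor at day 2 is achievable: Refactor in day 2; Audit in day 1; Deploy in day 2; Docs in day 1; Scope in day 1; Draft in day 4; Migrate in day 2.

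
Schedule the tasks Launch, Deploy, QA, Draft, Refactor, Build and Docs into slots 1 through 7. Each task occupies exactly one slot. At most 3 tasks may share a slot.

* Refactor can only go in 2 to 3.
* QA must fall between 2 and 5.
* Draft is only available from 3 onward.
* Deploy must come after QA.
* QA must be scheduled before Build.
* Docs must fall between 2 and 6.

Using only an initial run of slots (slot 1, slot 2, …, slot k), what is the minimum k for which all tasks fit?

3

The precedence chain requires at least 2 distinct slots.
With at most 3 per slot and 7 tasks, at least 3 slots are needed.
Draft can't be placed before 3, so the schedule must run through at least slot 3.
3 works (last occupied slot: 3): for example Docs=2, Launch=1, Deploy=3, Draft=3, QA=2, Refactor=2, Build=3.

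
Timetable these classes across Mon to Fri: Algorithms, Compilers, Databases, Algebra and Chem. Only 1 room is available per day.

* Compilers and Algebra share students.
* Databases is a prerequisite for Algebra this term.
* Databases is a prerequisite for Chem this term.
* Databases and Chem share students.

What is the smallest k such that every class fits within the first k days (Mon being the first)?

The precedence chain requires at least 2 distinct days.
With at most 1 per day and 5 classes, at least 5 days are needed.
5 works (last occupied day: Fri): for example Databases=Mon, Algorithms=Thu, Chem=Wed, Algebra=Tue, Compilers=Fri.

5 days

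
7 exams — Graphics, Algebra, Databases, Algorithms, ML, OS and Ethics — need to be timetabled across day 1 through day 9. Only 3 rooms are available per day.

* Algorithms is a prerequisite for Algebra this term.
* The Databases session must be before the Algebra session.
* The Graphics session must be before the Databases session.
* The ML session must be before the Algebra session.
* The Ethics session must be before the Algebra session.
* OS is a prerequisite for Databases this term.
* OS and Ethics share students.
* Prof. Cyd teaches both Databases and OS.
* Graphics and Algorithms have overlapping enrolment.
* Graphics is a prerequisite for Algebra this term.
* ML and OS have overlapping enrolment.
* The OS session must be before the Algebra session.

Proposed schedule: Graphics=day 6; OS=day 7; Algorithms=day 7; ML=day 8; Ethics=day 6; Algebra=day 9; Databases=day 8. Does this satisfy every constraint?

Yes, all constraints hold

ML and OS have overlapping enrolment — holds.
The ML session must be before the Algebra session — holds.
Algorithms is a prerequisite for Algebra this term — holds.
The OS session must be before the Algebra session — holds.
The Ethics session must be before the Algebra session — holds.
OS is a prerequisite for Databases this term — holds.
The Databases session must be before the Algebra session — holds.
Graphics is a prerequisite for Algebra this term — holds.
Only 3 rooms are available per day — holds.
The Graphics session must be before the Databases session — holds.
Graphics and Algorithms have overlapping enrolment — holds.
OS and Ethics share students — holds.
Prof. Cyd teaches both Databases and OS — holds.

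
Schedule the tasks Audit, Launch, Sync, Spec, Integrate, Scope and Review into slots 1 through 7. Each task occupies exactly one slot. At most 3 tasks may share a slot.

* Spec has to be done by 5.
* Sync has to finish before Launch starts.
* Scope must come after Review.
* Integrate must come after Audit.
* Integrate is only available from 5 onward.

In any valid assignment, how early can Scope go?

Precedence pushes Scope to at least 2.
Scope at 2 is achievable: Integrate in 5; Audit in 1; Sync in 2; Review in 1; Spec in 1; Scope in 2; Launch in 3.

2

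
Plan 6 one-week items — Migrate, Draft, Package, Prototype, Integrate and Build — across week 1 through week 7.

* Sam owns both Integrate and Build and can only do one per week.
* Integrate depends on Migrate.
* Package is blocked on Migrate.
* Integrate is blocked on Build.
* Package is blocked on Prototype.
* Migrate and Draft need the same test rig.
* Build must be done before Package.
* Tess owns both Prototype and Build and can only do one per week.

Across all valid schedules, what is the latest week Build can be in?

week 6

Downstream work caps Build at week 6.
Build at week 6 is achievable: Package in week 7; Prototype in week 1; Draft in week 2; Migrate in week 1; Integrate in week 7; Build in week 6.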